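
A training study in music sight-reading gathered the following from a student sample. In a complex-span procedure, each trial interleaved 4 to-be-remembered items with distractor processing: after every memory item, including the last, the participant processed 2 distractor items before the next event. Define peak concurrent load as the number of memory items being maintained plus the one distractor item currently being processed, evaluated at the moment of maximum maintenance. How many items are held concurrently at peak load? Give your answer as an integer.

Maintenance is greatest during the distractor(s) after memory item 4: all 4 memory items are being held.
One distractor item is concurrently being processed.
Peak concurrent load = 4 + 1 = 5 items.

5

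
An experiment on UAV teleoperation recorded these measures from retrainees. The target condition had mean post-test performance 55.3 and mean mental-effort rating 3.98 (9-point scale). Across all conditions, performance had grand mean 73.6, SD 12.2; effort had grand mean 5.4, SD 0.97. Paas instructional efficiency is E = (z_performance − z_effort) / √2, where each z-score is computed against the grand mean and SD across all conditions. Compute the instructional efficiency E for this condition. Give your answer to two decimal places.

-0.03

z_performance = (55.3 − 73.6) / 12.2 = -18.3000 / 12.2 = -1.5000.
z_effort = (3.98 − 5.4) / 0.97 = -1.4200 / 0.97 = -1.4639.
z_P − z_E = -1.5000 − (-1.4639) = -0.0361.
E = -0.0361 / √2 = -0.0361 / 1.41421 = -0.0255 ≈ -0.03.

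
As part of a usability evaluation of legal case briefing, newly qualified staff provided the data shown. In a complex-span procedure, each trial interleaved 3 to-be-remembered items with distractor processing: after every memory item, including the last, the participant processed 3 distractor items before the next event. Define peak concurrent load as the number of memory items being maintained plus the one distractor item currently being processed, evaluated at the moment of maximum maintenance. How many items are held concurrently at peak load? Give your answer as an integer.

Maintenance is greatest during the distractor(s) after memory item 3: all 3 memory items are being held.
One distractor item is concurrently being processed.
Peak concurrent load = 3 + 1 = 4 items.

4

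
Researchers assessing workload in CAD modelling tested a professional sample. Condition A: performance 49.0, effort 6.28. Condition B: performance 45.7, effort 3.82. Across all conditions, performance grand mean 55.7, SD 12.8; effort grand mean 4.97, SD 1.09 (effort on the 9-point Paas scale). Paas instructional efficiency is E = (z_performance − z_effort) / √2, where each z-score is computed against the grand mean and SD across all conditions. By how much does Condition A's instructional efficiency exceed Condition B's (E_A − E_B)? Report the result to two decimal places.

Condition A: z_P = (49.0 − 55.7)/12.8 = -0.5234; z_E = (6.28 − 4.97)/1.09 = 1.2018; E_A = (-0.5234 − 1.2018)/√2 = -1.2199.
Condition B: z_P = (45.7 − 55.7)/12.8 = -0.7812; z_E = (3.82 − 4.97)/1.09 = -1.0550; E_B = (-0.7812 − (-1.0550))/√2 = 0.1936.
E_A − E_B = -1.2199 − 0.1936 = -1.4135 ≈ -1.41.

-1.41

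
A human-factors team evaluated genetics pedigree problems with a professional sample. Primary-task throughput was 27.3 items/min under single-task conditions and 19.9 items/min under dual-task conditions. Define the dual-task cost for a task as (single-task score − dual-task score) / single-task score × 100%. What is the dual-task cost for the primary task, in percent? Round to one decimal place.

27.1

Cost = (27.3 − 19.9) / 27.3 × 100%
     = 7.4000 / 27.3 × 100% = 27.1062%.
≈ 27.1%.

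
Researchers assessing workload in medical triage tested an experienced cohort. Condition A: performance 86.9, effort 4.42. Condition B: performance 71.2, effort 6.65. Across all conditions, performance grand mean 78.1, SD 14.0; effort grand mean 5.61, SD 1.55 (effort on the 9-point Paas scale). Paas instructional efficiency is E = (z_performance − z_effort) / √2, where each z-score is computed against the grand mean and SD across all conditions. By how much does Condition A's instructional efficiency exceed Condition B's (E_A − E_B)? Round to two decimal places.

Condition A: z_P = (86.9 − 78.1)/14.0 = 0.6286; z_E = (4.42 − 5.61)/1.55 = -0.7677; E_A = (0.6286 − (-0.7677))/√2 = 0.9873.
Condition B: z_P = (71.2 − 78.1)/14.0 = -0.4929; z_E = (6.65 − 5.61)/1.55 = 0.6710; E_B = (-0.4929 − 0.6710)/√2 = -0.8230.
E_A − E_B = 0.9873 − (-0.8230) = 1.8103 ≈ 1.81.

1.81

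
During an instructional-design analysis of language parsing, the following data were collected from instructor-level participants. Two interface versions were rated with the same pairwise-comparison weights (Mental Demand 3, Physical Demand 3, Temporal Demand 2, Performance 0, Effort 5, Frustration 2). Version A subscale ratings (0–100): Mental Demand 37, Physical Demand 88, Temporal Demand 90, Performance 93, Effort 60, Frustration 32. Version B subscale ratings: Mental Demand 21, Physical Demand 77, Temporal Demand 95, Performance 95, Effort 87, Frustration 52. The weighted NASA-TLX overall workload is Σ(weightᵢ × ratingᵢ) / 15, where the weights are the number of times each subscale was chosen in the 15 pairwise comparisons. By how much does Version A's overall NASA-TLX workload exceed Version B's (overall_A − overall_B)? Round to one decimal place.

-6.9

Version A weighted sum = 3·37 + 3·88 + 2·90 + 0·93 + 5·60 + 2·32 = 111 + 264 + 180 + 0 + 300 + 64 = 919; overall_A = 919/15 = 61.2667.
Version B weighted sum = 3·21 + 3·77 + 2·95 + 0·95 + 5·87 + 2·52 = 63 + 231 + 190 + 0 + 435 + 104 = 1023; overall_B = 1023/15 = 68.2000.
Difference = 61.2667 − 68.2000 = -6.9333 ≈ -6.9.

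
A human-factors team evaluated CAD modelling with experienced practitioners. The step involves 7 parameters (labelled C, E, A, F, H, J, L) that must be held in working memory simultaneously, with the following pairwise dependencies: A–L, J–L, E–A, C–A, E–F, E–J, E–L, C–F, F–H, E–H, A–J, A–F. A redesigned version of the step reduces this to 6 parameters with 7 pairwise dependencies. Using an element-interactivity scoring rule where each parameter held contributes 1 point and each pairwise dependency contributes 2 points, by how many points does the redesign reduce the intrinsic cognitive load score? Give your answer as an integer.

Original: 7 × 1 + 12 × 2 = 7 + 24 = 31.
Redesigned: 6 × 1 + 7 × 2 = 6 + 14 = 20.
Reduction = 31 − 20 = 11.

11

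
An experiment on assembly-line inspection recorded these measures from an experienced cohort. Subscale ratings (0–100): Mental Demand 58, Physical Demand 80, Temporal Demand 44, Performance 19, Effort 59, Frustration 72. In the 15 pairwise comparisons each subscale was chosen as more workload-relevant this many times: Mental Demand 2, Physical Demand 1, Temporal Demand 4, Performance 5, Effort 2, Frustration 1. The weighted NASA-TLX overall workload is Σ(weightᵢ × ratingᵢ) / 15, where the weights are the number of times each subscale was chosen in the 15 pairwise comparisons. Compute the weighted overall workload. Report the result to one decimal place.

The tallies are the weights (they sum to 15).
Weighted sum = 2·58 + 1·80 + 4·44 + 5·19 + 2·59 + 1·72
            = 116 + 80 + 176 + 95 + 118 + 72 = 657.
Overall workload = 657 / 15 = 43.8000 ≈ 43.8.

43.8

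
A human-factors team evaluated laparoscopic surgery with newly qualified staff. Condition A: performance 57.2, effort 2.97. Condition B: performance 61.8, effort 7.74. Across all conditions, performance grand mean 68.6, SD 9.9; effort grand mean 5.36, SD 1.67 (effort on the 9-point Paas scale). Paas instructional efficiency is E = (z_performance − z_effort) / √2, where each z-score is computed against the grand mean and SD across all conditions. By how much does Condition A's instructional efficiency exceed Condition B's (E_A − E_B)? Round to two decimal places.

Condition A: z_P = (57.2 − 68.6)/9.9 = -1.1515; z_E = (2.97 − 5.36)/1.67 = -1.4311; E_A = (-1.1515 − (-1.4311))/√2 = 0.1977.
Condition B: z_P = (61.8 − 68.6)/9.9 = -0.6869; z_E = (7.74 − 5.36)/1.67 = 1.4251; E_B = (-0.6869 − 1.4251)/√2 = -1.4934.
E_A − E_B = 0.1977 − (-1.4934) = 1.6911 ≈ 1.69.

1.69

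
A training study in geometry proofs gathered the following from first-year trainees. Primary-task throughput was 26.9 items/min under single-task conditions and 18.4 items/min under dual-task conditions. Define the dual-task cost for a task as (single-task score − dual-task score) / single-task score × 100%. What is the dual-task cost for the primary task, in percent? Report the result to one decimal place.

Cost = (26.9 − 18.4) / 26.9 × 100%
     = 8.5000 / 26.9 × 100% = 31.5985%.
≈ 31.6%.

31.6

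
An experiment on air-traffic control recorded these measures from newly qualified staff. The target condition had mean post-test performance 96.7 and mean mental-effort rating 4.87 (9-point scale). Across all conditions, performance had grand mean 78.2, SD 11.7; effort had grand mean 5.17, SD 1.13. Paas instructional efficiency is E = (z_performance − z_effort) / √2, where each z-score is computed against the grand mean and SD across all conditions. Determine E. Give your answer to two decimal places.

z_performance = (96.7 − 78.2) / 11.7 = 18.5000 / 11.7 = 1.5812.
z_effort = (4.87 − 5.17) / 1.13 = -0.3000 / 1.13 = -0.2655.
z_P − z_E = 1.5812 − (-0.2655) = 1.8467.
E = 1.8467 / √2 = 1.8467 / 1.41421 = 1.3058 ≈ 1.31.

1.31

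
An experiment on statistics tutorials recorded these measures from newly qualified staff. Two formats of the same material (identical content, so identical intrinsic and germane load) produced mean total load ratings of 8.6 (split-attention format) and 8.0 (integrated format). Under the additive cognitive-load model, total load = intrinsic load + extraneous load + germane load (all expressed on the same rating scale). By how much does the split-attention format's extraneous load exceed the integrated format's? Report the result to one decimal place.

Intrinsic and germane load are equal across formats, so the difference in total load equals the difference in extraneous load.
Extraneous-load difference = 8.6 − 8.0 = 0.6.

0.6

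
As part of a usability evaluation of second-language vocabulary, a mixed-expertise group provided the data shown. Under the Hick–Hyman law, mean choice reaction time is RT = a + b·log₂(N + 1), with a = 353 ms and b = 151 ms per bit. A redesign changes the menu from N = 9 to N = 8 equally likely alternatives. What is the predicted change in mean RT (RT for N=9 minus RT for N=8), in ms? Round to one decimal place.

RT(9) = 353 + 151·log₂(10) = 353 + 151·3.3219 = 854.6069 ms.
RT(8) = 353 + 151·log₂(9) = 353 + 151·3.1699 = 831.6549 ms.
Difference = 854.6069 − 831.6549 = 22.9520 ≈ 23.0 ms.

23.0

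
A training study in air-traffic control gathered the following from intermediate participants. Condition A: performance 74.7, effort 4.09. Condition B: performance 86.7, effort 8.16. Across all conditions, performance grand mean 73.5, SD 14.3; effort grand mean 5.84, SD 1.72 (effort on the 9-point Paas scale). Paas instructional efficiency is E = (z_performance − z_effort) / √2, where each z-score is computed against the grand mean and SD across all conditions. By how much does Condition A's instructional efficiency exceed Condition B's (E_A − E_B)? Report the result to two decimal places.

1.08

Condition A: z_P = (74.7 − 73.5)/14.3 = 0.0839; z_E = (4.09 − 5.84)/1.72 = -1.0174; E_A = (0.0839 − (-1.0174))/√2 = 0.7787.
Condition B: z_P = (86.7 − 73.5)/14.3 = 0.9231; z_E = (8.16 − 5.84)/1.72 = 1.3488; E_B = (0.9231 − 1.3488)/√2 = -0.3010.
E_A − E_B = 0.7787 − (-0.3010) = 1.0797 ≈ 1.08.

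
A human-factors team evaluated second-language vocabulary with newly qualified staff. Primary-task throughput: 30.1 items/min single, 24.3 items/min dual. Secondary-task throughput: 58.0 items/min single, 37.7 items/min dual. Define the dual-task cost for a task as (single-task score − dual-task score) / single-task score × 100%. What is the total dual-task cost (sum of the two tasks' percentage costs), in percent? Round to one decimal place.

54.3

Primary cost = (30.1 − 24.3) / 30.1 × 100% = 19.2691%.
Secondary cost = (58.0 − 37.7) / 58.0 × 100% = 35.0000%.
Total = 19.2691% + 35.0000% = 54.2691% ≈ 54.3%.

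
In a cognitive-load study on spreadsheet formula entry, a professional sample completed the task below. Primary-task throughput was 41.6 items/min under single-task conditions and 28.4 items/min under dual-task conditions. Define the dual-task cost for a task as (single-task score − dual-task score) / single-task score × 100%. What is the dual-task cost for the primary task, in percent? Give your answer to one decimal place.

31.7

Cost = (41.6 − 28.4) / 41.6 × 100%
     = 13.2000 / 41.6 × 100% = 31.7308%.
≈ 31.7%.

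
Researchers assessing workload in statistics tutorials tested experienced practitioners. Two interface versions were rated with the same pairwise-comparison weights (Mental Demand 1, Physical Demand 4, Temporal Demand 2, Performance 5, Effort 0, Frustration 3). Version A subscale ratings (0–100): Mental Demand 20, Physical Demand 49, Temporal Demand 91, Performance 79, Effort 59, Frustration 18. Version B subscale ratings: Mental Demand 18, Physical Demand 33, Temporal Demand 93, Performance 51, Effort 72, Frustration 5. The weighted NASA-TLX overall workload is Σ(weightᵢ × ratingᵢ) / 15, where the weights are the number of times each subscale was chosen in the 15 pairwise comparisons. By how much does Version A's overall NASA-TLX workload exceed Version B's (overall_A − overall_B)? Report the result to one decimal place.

16.1

Version A weighted sum = 1·20 + 4·49 + 2·91 + 5·79 + 0·59 + 3·18 = 20 + 196 + 182 + 395 + 0 + 54 = 847; overall_A = 847/15 = 56.4667.
Version B weighted sum = 1·18 + 4·33 + 2·93 + 5·51 + 0·72 + 3·5 = 18 + 132 + 186 + 255 + 0 + 15 = 606; overall_B = 606/15 = 40.4000.
Difference = 56.4667 − 40.4000 = 16.0667 ≈ 16.1.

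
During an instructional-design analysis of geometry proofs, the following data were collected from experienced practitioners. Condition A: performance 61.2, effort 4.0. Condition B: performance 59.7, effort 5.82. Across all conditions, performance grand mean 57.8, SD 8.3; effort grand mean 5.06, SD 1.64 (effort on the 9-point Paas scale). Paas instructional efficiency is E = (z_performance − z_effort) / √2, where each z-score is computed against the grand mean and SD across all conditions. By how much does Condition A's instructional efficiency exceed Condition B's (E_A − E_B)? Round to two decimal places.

0.91

Condition A: z_P = (61.2 − 57.8)/8.3 = 0.4096; z_E = (4.0 − 5.06)/1.64 = -0.6463; E_A = (0.4096 − (-0.6463))/√2 = 0.7466.
Condition B: z_P = (59.7 − 57.8)/8.3 = 0.2289; z_E = (5.82 − 5.06)/1.64 = 0.4634; E_B = (0.2289 − 0.4634)/√2 = -0.1658.
E_A − E_B = 0.7466 − (-0.1658) = 0.9124 ≈ 0.91.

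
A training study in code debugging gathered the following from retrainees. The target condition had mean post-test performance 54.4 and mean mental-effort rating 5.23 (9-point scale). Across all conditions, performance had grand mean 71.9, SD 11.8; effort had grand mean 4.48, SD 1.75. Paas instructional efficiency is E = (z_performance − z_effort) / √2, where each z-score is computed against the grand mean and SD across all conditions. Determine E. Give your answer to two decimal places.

z_performance = (54.4 − 71.9) / 11.8 = -17.5000 / 11.8 = -1.4831.
z_effort = (5.23 − 4.48) / 1.75 = 0.7500 / 1.75 = 0.4286.
z_P − z_E = -1.4831 − 0.4286 = -1.9117.
E = -1.9117 / √2 = -1.9117 / 1.41421 = -1.3518 ≈ -1.35.

-1.35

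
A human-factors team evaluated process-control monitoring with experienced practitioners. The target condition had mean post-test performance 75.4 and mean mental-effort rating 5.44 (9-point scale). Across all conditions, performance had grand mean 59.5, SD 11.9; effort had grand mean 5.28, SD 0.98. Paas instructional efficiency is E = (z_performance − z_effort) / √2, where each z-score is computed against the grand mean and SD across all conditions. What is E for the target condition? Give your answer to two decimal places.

0.83

z_performance = (75.4 − 59.5) / 11.9 = 15.9000 / 11.9 = 1.3361.
z_effort = (5.44 − 5.28) / 0.98 = 0.1600 / 0.98 = 0.1633.
z_P − z_E = 1.3361 − 0.1633 = 1.1728.
E = 1.1728 / √2 = 1.1728 / 1.41421 = 0.8293 ≈ 0.83.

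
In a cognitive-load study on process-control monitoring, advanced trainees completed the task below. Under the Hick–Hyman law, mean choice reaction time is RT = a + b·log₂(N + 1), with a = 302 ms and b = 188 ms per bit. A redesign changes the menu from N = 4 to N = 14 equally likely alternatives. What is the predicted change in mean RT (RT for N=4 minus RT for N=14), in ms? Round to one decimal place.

RT(4) = 302 + 188·log₂(5) = 302 + 188·2.3219 = 738.5172 ms.
RT(14) = 302 + 188·log₂(15) = 302 + 188·3.9069 = 1036.4972 ms.
Difference = 738.5172 − 1036.4972 = -297.9800 ≈ -298.0 ms.

-298.0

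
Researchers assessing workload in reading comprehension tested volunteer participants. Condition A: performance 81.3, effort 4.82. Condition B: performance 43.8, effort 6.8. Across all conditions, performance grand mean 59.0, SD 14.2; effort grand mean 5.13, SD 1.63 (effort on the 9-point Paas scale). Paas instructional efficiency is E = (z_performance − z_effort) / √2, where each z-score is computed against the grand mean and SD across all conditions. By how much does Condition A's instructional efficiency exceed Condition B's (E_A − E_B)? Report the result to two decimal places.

2.73

Condition A: z_P = (81.3 − 59.0)/14.2 = 1.5704; z_E = (4.82 − 5.13)/1.63 = -0.1902; E_A = (1.5704 − (-0.1902))/√2 = 1.2449.
Condition B: z_P = (43.8 − 59.0)/14.2 = -1.0704; z_E = (6.8 − 5.13)/1.63 = 1.0245; E_B = (-1.0704 − 1.0245)/√2 = -1.4813.
E_A − E_B = 1.2449 − (-1.4813) = 2.7262 ≈ 2.73.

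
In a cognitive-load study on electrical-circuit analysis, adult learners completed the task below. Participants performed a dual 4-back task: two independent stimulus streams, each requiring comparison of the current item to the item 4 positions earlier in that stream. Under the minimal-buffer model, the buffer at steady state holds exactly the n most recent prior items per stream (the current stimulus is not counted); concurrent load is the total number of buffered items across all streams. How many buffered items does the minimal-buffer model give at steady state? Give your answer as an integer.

Each stream's buffer holds its 4 most recent prior items.
Two independent streams: 2 × 4 = 8 buffered items at steady state.

8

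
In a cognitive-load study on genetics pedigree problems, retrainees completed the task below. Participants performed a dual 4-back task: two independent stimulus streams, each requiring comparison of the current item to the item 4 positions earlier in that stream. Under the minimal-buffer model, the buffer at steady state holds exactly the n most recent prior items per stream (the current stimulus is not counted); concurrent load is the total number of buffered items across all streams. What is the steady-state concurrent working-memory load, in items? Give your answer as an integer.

8

Each stream's buffer holds its 4 most recent prior items.
Two independent streams: 2 × 4 = 8 buffered items at steady state.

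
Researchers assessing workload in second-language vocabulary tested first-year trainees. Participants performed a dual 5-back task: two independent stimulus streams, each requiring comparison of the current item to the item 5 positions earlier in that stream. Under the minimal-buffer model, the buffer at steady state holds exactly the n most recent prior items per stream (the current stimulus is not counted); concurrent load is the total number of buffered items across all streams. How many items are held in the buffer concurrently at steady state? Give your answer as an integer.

Each stream's buffer holds its 5 most recent prior items.
Two independent streams: 2 × 5 = 10 buffered items at steady state.

10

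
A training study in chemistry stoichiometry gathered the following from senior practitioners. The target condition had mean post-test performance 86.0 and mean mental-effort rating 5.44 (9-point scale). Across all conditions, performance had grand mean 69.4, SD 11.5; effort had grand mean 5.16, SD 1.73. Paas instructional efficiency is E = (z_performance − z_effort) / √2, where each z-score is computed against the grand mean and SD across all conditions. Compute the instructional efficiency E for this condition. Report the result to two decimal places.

z_performance = (86.0 − 69.4) / 11.5 = 16.6000 / 11.5 = 1.4435.
z_effort = (5.44 − 5.16) / 1.73 = 0.2800 / 1.73 = 0.1618.
z_P − z_E = 1.4435 − 0.1618 = 1.2817.
E = 1.2817 / √2 = 1.2817 / 1.41421 = 0.9063 ≈ 0.91.

0.91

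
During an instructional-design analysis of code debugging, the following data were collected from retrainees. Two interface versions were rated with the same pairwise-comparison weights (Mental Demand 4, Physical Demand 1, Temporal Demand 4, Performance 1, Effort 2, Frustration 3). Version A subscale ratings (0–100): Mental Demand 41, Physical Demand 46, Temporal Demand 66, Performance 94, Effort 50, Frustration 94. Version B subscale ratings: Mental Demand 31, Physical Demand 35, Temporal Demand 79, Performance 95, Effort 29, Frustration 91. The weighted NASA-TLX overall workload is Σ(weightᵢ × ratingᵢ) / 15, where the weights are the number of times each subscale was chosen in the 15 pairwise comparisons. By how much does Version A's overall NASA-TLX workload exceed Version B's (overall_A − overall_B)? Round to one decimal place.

Version A weighted sum = 4·41 + 1·46 + 4·66 + 1·94 + 2·50 + 3·94 = 164 + 46 + 264 + 94 + 100 + 282 = 950; overall_A = 950/15 = 63.3333.
Version B weighted sum = 4·31 + 1·35 + 4·79 + 1·95 + 2·29 + 3·91 = 124 + 35 + 316 + 95 + 58 + 273 = 901; overall_B = 901/15 = 60.0667.
Difference = 63.3333 − 60.0667 = 3.2666 ≈ 3.3.

3.3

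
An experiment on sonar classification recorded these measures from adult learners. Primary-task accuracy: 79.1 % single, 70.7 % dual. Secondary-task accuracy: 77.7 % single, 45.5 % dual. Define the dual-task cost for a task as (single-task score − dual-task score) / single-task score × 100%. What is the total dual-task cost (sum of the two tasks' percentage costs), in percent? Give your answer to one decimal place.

Primary cost = (79.1 − 70.7) / 79.1 × 100% = 10.6195%.
Secondary cost = (77.7 − 45.5) / 77.7 × 100% = 41.4414%.
Total = 10.6195% + 41.4414% = 52.0609% ≈ 52.1%.

52.1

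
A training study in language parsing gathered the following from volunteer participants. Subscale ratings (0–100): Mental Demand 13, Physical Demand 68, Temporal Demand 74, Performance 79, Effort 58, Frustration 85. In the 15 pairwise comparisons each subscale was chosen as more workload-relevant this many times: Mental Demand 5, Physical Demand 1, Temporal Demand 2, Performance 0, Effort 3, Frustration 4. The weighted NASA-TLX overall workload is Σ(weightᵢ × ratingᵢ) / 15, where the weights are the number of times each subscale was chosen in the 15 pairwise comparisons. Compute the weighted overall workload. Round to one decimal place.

53.0

The tallies are the weights (they sum to 15).
Weighted sum = 5·13 + 1·68 + 2·74 + 0·79 + 3·58 + 4·85
            = 65 + 68 + 148 + 0 + 174 + 340 = 795.
Overall workload = 795 / 15 = 53.0000 ≈ 53.0.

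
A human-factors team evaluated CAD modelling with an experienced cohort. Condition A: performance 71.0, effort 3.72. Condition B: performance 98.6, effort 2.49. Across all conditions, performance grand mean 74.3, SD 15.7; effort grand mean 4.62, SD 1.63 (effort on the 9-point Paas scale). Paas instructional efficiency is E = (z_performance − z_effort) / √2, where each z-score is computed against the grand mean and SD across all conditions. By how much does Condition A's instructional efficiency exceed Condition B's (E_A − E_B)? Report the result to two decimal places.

-1.78

Condition A: z_P = (71.0 − 74.3)/15.7 = -0.2102; z_E = (3.72 − 4.62)/1.63 = -0.5521; E_A = (-0.2102 − (-0.5521))/√2 = 0.2418.
Condition B: z_P = (98.6 − 74.3)/15.7 = 1.5478; z_E = (2.49 − 4.62)/1.63 = -1.3067; E_B = (1.5478 − (-1.3067))/√2 = 2.0184.
E_A − E_B = 0.2418 − 2.0184 = -1.7766 ≈ -1.78.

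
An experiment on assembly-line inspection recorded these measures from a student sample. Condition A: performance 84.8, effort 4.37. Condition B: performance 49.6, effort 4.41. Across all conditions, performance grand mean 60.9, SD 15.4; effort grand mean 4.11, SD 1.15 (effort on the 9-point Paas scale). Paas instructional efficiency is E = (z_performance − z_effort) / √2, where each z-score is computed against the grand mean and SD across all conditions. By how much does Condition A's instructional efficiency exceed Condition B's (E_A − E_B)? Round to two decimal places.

Condition A: z_P = (84.8 − 60.9)/15.4 = 1.5519; z_E = (4.37 − 4.11)/1.15 = 0.2261; E_A = (1.5519 − 0.2261)/√2 = 0.9375.
Condition B: z_P = (49.6 − 60.9)/15.4 = -0.7338; z_E = (4.41 − 4.11)/1.15 = 0.2609; E_B = (-0.7338 − 0.2609)/√2 = -0.7034.
E_A − E_B = 0.9375 − (-0.7034) = 1.6409 ≈ 1.64.

1.64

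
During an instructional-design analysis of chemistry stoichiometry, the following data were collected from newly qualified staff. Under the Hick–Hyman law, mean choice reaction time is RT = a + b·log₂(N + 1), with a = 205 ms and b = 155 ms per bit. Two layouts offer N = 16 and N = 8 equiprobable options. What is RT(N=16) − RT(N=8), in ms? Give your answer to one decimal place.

142.2

RT(16) = 205 + 155·log₂(17) = 205 + 155·4.0875 = 838.5625 ms.
RT(8) = 205 + 155·log₂(9) = 205 + 155·3.1699 = 696.3345 ms.
Difference = 838.5625 − 696.3345 = 142.2280 ≈ 142.2 ms.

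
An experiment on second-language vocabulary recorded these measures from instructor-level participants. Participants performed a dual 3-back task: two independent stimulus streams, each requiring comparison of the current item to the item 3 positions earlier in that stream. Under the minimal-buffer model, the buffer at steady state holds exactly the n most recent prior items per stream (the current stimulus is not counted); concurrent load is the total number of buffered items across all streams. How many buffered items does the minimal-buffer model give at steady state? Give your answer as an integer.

6

Each stream's buffer holds its 3 most recent prior items.
Two independent streams: 2 × 3 = 6 buffered items at steady state.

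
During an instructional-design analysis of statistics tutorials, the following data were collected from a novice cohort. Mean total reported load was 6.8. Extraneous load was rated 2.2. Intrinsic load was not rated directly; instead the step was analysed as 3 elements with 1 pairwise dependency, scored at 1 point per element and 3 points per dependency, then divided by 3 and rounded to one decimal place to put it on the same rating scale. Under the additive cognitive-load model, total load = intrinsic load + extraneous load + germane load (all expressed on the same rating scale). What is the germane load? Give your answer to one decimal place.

2.6

Intrinsic (element-interactivity): (3 × 1 + 1 × 3) / 3 = 6 / 3 = 2.0000 → 2.0.
germane load = total − intrinsic − extraneous
             = 6.8 − 2.0 − 2.2 = 2.6.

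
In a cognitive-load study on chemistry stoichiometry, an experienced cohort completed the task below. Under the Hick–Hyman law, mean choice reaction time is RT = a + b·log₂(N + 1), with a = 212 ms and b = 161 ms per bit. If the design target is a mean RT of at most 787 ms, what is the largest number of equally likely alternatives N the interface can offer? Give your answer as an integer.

10

Set 212 + 161·log₂(N + 1) ≤ 787.
log₂(N + 1) ≤ (787 − 212) / 161 = 3.5714.
N + 1 ≤ 2^3.5714 = 11.8877.
N ≤ 10.8877, so the largest integer N is 10.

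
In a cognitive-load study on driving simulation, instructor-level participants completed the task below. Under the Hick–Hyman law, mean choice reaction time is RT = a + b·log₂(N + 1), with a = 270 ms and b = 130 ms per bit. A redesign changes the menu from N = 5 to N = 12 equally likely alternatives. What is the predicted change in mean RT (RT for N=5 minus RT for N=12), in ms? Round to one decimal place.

-145.0

RT(5) = 270 + 130·log₂(6) = 270 + 130·2.5850 = 606.0500 ms.
RT(12) = 270 + 130·log₂(13) = 270 + 130·3.7004 = 751.0520 ms.
Difference = 606.0500 − 751.0520 = -145.0020 ≈ -145.0 ms.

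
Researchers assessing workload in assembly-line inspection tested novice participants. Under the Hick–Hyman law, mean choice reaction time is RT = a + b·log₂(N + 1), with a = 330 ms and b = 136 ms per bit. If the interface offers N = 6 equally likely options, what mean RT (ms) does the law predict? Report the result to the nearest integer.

log₂(6 + 1) = log₂(7) = 2.8074.
RT = 330 + 136 × 2.8074 = 330 + 381.8064 = 711.8064 ms.
≈ 712 ms.

712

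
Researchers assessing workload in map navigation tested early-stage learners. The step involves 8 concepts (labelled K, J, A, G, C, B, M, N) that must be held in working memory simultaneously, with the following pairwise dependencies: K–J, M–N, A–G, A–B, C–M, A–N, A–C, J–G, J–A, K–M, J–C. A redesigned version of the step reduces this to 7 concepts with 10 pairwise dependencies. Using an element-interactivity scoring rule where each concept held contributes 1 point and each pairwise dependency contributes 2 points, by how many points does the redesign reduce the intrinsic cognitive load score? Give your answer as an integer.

Original: 8 × 1 + 11 × 2 = 8 + 22 = 30.
Redesigned: 7 × 1 + 10 × 2 = 7 + 20 = 27.
Reduction = 30 − 27 = 3.

3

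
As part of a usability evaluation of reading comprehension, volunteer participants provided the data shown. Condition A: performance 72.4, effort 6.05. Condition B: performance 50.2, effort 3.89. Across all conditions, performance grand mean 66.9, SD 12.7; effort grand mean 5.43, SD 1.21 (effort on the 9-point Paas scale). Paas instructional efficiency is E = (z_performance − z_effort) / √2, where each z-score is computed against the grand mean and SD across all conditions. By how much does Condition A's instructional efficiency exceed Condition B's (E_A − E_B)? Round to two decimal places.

-0.03

Condition A: z_P = (72.4 − 66.9)/12.7 = 0.4331; z_E = (6.05 − 5.43)/1.21 = 0.5124; E_A = (0.4331 − 0.5124)/√2 = -0.0561.
Condition B: z_P = (50.2 − 66.9)/12.7 = -1.3150; z_E = (3.89 − 5.43)/1.21 = -1.2727; E_B = (-1.3150 − (-1.2727))/√2 = -0.0299.
E_A − E_B = -0.0561 − (-0.0299) = -0.0262 ≈ -0.03.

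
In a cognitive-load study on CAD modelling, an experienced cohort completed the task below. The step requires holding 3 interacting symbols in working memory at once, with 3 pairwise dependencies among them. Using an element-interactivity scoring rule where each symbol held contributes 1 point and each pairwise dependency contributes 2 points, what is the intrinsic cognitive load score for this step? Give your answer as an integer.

9

Element contribution: 3 × 1 = 3.
Interaction contribution: 3 × 2 = 6.
Intrinsic load = 3 + 6 = 9.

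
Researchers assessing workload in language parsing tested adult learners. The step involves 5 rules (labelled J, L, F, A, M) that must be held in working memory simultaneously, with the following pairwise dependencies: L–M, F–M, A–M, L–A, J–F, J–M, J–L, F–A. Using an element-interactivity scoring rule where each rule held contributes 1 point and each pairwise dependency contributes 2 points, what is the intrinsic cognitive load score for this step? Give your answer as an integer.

Count of rules held simultaneously: 5.
Count of pairwise dependencies listed: 8.
Element contribution: 5 × 1 = 5.
Interaction contribution: 8 × 2 = 16.
Intrinsic load = 5 + 16 = 21.

21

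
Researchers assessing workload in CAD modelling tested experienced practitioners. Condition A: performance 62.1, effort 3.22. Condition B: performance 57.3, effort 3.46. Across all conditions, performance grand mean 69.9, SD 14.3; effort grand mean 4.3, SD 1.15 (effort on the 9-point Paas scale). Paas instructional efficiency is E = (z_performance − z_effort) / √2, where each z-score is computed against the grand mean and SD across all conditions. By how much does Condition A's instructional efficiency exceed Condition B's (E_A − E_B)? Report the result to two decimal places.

Condition A: z_P = (62.1 − 69.9)/14.3 = -0.5455; z_E = (3.22 − 4.3)/1.15 = -0.9391; E_A = (-0.5455 − (-0.9391))/√2 = 0.2783.
Condition B: z_P = (57.3 − 69.9)/14.3 = -0.8811; z_E = (3.46 − 4.3)/1.15 = -0.7304; E_B = (-0.8811 − (-0.7304))/√2 = -0.1066.
E_A − E_B = 0.2783 − (-0.1066) = 0.3849 ≈ 0.38.

0.38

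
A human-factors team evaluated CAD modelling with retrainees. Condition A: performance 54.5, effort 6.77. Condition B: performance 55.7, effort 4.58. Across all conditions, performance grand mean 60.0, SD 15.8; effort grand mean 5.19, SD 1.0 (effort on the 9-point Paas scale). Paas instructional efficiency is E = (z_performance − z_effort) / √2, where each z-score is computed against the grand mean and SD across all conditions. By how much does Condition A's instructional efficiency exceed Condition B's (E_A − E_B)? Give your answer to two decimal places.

Condition A: z_P = (54.5 − 60.0)/15.8 = -0.3481; z_E = (6.77 − 5.19)/1.0 = 1.5800; E_A = (-0.3481 − 1.5800)/√2 = -1.3634.
Condition B: z_P = (55.7 − 60.0)/15.8 = -0.2722; z_E = (4.58 − 5.19)/1.0 = -0.6100; E_B = (-0.2722 − (-0.6100))/√2 = 0.2389.
E_A − E_B = -1.3634 − 0.2389 = -1.6023 ≈ -1.60.

-1.60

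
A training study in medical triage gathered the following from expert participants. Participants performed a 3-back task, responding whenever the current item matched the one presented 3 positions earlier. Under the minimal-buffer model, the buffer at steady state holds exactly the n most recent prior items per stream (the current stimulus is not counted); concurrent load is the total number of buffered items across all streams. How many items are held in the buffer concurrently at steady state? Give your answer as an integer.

The buffer holds the 3 most recent prior items.
Steady-state concurrent load = 3 items.

3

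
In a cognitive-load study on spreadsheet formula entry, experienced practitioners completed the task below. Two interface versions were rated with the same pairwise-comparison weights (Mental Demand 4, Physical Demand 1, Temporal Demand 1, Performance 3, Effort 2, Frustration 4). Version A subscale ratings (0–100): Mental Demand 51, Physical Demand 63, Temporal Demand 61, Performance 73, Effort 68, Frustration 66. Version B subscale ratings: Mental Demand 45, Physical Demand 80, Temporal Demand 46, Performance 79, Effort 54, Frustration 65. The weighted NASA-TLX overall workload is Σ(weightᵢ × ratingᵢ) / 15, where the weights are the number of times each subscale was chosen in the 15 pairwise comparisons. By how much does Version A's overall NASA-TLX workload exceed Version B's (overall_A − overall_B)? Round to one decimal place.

Version A weighted sum = 4·51 + 1·63 + 1·61 + 3·73 + 2·68 + 4·66 = 204 + 63 + 61 + 219 + 136 + 264 = 947; overall_A = 947/15 = 63.1333.
Version B weighted sum = 4·45 + 1·80 + 1·46 + 3·79 + 2·54 + 4·65 = 180 + 80 + 46 + 237 + 108 + 260 = 911; overall_B = 911/15 = 60.7333.
Difference = 63.1333 − 60.7333 = 2.4000 ≈ 2.4.

2.4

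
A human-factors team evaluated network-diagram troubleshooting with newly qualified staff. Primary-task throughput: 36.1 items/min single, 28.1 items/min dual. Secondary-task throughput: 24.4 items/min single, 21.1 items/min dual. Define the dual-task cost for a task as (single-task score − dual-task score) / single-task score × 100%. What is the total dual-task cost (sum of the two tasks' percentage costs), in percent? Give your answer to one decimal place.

Primary cost = (36.1 − 28.1) / 36.1 × 100% = 22.1607%.
Secondary cost = (24.4 − 21.1) / 24.4 × 100% = 13.5246%.
Total = 22.1607% + 13.5246% = 35.6853% ≈ 35.7%.

35.7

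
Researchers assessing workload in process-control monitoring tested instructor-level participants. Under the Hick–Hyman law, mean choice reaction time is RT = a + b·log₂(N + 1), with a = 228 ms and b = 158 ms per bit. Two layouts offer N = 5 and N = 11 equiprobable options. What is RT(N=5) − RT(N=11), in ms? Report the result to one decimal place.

-158.0

RT(5) = 228 + 158·log₂(6) = 228 + 158·2.5850 = 636.4300 ms.
RT(11) = 228 + 158·log₂(12) = 228 + 158·3.5850 = 794.4300 ms.
Difference = 636.4300 − 794.4300 = -158.0000 ≈ -158.0 ms.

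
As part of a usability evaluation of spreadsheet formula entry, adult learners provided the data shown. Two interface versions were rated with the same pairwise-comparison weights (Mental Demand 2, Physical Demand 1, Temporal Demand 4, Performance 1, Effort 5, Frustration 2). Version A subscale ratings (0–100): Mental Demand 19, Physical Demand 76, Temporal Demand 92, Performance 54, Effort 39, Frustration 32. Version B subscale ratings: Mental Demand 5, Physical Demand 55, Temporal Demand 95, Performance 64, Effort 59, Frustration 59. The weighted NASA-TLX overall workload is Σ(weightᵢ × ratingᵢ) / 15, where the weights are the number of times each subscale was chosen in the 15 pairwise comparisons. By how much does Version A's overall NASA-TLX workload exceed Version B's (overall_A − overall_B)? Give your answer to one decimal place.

Version A weighted sum = 2·19 + 1·76 + 4·92 + 1·54 + 5·39 + 2·32 = 38 + 76 + 368 + 54 + 195 + 64 = 795; overall_A = 795/15 = 53.0000.
Version B weighted sum = 2·5 + 1·55 + 4·95 + 1·64 + 5·59 + 2·59 = 10 + 55 + 380 + 64 + 295 + 118 = 922; overall_B = 922/15 = 61.4667.
Difference = 53.0000 − 61.4667 = -8.4667 ≈ -8.5.

-8.5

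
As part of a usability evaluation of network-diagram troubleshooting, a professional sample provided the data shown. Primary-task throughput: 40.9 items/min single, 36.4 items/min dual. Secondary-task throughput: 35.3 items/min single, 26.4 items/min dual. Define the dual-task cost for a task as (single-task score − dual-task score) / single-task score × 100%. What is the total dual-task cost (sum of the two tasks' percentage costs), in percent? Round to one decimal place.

Primary cost = (40.9 − 36.4) / 40.9 × 100% = 11.0024%.
Secondary cost = (35.3 − 26.4) / 35.3 × 100% = 25.2125%.
Total = 11.0024% + 25.2125% = 36.2149% ≈ 36.2%.

36.2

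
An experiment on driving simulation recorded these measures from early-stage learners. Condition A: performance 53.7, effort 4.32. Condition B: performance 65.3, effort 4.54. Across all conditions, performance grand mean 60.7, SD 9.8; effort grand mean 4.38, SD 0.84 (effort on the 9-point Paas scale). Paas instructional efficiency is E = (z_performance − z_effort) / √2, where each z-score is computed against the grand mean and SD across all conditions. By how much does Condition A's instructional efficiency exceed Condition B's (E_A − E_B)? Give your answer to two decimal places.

Condition A: z_P = (53.7 − 60.7)/9.8 = -0.7143; z_E = (4.32 − 4.38)/0.84 = -0.0714; E_A = (-0.7143 − (-0.0714))/√2 = -0.4546.
Condition B: z_P = (65.3 − 60.7)/9.8 = 0.4694; z_E = (4.54 − 4.38)/0.84 = 0.1905; E_B = (0.4694 − 0.1905)/√2 = 0.1972.
E_A − E_B = -0.4546 − 0.1972 = -0.6518 ≈ -0.65.

-0.65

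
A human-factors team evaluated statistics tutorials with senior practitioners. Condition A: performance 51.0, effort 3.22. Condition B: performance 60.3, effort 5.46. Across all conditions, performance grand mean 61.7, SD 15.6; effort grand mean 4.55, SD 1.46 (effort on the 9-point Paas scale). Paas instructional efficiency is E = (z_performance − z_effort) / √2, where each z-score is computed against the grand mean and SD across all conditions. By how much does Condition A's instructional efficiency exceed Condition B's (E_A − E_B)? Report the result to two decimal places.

0.66

Condition A: z_P = (51.0 − 61.7)/15.6 = -0.6859; z_E = (3.22 − 4.55)/1.46 = -0.9110; E_A = (-0.6859 − (-0.9110))/√2 = 0.1592.
Condition B: z_P = (60.3 − 61.7)/15.6 = -0.0897; z_E = (5.46 − 4.55)/1.46 = 0.6233; E_B = (-0.0897 − 0.6233)/√2 = -0.5042.
E_A − E_B = 0.1592 − (-0.5042) = 0.6634 ≈ 0.66.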